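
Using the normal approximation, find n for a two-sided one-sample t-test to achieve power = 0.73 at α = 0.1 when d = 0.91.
n = 7

Sample size formula (one-sample t-test, normal approximation):
n = ((z_{α/2} + z_β) / d)²

z_{α/2} = 1.645 (for α = 0.1, two-sided)
z_β = 0.613 (for power = 0.73)
d = 0.91

n = ((1.645 + 0.613) / 0.91)²
n = (2.481)²
n ≈ 6.16
Round up to the next whole number: n = 7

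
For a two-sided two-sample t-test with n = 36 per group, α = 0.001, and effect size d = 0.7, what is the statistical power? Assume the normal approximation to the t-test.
Power ≈ 0.37

Power calculation (two-sample t-test, normal approximation):
z_β = d · √(n/2) - z_{α/2}
z_β = 0.7 · √(36/2) - 3.291
z_β = 0.7 · 4.243 - 3.291
z_β = -0.321

Power = Φ(z_β) = Φ(-0.321) ≈ 0.374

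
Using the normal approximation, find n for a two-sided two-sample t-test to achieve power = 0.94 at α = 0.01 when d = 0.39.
n = 225 per group

Sample size formula (two-sample t-test, normal approximation):
n = 2 · ((z_{α/2} + z_β) / d)²

z_{α/2} = 2.576 (for α = 0.01, two-sided)
z_β = 1.555 (for power = 0.94)
d = 0.39

n = 2 · ((2.576 + 1.555) / 0.39)²
n = 2 · (10.592)²
n ≈ 224.38
Round up to the next whole number: n = 225 per group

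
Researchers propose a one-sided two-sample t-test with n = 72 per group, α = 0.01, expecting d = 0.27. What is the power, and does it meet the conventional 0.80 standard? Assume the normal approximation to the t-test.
Power ≈ 0.24; the study is underpowered (power < 0.80)

Power calculation (two-sample t-test, normal approximation):
z_β = d · √(n/2) - z_α
z_β = 0.27 · √(72/2) - 2.326
z_β = 0.27 · 6.000 - 2.326
z_β = -0.706

Power = Φ(z_β) = Φ(-0.706) ≈ 0.240

Effect size d = 0.27 is small by Cohen's convention (0.2/0.5/0.8).

Threshold: power ≥ 0.80 is conventionally adequate.
Power ≈ 0.24 → the study is underpowered (power < 0.80).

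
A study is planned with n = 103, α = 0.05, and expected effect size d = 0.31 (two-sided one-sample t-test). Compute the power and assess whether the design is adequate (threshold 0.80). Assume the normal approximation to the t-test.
Power ≈ 0.88; the study is adequately powered (power ≥ 0.80)

Power calculation (one-sample t-test, normal approximation):
z_β = d · √n - z_{α/2}
z_β = 0.31 · √103 - 1.960
z_β = 0.31 · 10.149 - 1.960
z_β = 1.186

Power = Φ(z_β) = Φ(1.186) ≈ 0.882

Effect size d = 0.31 is small by Cohen's convention (0.2/0.5/0.8).

Threshold: power ≥ 0.80 is conventionally adequate.
Power ≈ 0.88 → the study is adequately powered (power ≥ 0.80).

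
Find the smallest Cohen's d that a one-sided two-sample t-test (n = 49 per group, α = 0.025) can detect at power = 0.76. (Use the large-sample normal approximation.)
d ≈ 0.54

Minimum detectable effect (two-sample t-test, normal approximation):
d = (z_α + z_β) / √(n/2)
d = (1.960 + 0.706) / √(49/2)
d = 2.666 / 4.950
d ≈ 0.54

By Cohen's convention (0.2 small / 0.5 medium / 0.8 large): medium effect.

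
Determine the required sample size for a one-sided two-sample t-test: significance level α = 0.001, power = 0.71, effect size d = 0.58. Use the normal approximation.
n = 79 per group

Sample size formula (two-sample t-test, normal approximation):
n = 2 · ((z_α + z_β) / d)²

z_α = 3.090 (for α = 0.001, one-sided)
z_β = 0.553 (for power = 0.71)
d = 0.58

n = 2 · ((3.090 + 0.553) / 0.58)²
n = 2 · (6.281)²
n ≈ 78.90
Round up to the next whole number: n = 79 per group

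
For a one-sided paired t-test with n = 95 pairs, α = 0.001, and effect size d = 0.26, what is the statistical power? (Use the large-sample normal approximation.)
Power ≈ 0.29

Power calculation (paired t-test, normal approximation):
z_β = d · √n - z_α
z_β = 0.26 · √95 - 3.090
z_β = 0.26 · 9.747 - 3.090
z_β = -0.556

Power = Φ(z_β) = Φ(-0.556) ≈ 0.289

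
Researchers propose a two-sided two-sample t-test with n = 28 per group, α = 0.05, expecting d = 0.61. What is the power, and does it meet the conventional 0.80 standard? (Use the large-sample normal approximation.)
Power ≈ 0.63; the study is underpowered (power < 0.80)

Power calculation (two-sample t-test, normal approximation):
z_β = d · √(n/2) - z_{α/2}
z_β = 0.61 · √(28/2) - 1.960
z_β = 0.61 · 3.742 - 1.960
z_β = 0.322

Power = Φ(z_β) = Φ(0.322) ≈ 0.626

Effect size d = 0.61 is medium by Cohen's convention (0.2/0.5/0.8).

Threshold: power ≥ 0.80 is conventionally adequate.
Power ≈ 0.63 → the study is underpowered (power < 0.80).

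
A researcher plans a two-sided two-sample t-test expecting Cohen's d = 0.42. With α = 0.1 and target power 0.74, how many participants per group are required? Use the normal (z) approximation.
n = 60 per group

Sample size formula (two-sample t-test, normal approximation):
n = 2 · ((z_{α/2} + z_β) / d)²

z_{α/2} = 1.645 (for α = 0.1, two-sided)
z_β = 0.643 (for power = 0.74)
d = 0.42

n = 2 · ((1.645 + 0.643) / 0.42)²
n = 2 · (5.448)²
n ≈ 59.36
Round up to the next whole number: n = 60 per group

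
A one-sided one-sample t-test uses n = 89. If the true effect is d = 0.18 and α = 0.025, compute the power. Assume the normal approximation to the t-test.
Power ≈ 0.40

Power calculation (one-sample t-test, normal approximation):
z_β = d · √n - z_α
z_β = 0.18 · √89 - 1.960
z_β = 0.18 · 9.434 - 1.960
z_β = -0.262

Power = Φ(z_β) = Φ(-0.262) ≈ 0.397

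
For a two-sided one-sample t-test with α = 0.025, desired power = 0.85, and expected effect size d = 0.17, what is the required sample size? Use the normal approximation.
n = 372

Sample size formula (one-sample t-test, normal approximation):
n = ((z_{α/2} + z_β) / d)²

z_{α/2} = 2.241 (for α = 0.025, two-sided)
z_β = 1.036 (for power = 0.85)
d = 0.17

n = ((2.241 + 1.036) / 0.17)²
n = (19.276)²
n ≈ 371.56
Round up to the next whole number: n = 372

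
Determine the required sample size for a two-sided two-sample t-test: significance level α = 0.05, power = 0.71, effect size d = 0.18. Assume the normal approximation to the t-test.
n = 390 per group

Sample size formula (two-sample t-test, normal approximation):
n = 2 · ((z_{α/2} + z_β) / d)²

z_{α/2} = 1.960 (for α = 0.05, two-sided)
z_β = 0.553 (for power = 0.71)
d = 0.18

n = 2 · ((1.960 + 0.553) / 0.18)²
n = 2 · (13.961)²
n ≈ 389.82
Round up to the next whole number: n = 390 per group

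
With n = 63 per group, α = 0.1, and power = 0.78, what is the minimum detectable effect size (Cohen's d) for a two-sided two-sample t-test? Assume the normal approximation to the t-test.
d ≈ 0.43

Minimum detectable effect (two-sample t-test, normal approximation):
d = (z_{α/2} + z_β) / √(n/2)
d = (1.645 + 0.772) / √(63/2)
d = 2.417 / 5.612
d ≈ 0.43

By Cohen's convention (0.2 small / 0.5 medium / 0.8 large): small effect.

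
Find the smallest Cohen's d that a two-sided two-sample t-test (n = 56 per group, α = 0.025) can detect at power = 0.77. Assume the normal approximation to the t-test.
d ≈ 0.56

Minimum detectable effect (two-sample t-test, normal approximation):
d = (z_{α/2} + z_β) / √(n/2)
d = (2.241 + 0.739) / √(56/2)
d = 2.980 / 5.292
d ≈ 0.56

By Cohen's convention (0.2 small / 0.5 medium / 0.8 large): medium effect.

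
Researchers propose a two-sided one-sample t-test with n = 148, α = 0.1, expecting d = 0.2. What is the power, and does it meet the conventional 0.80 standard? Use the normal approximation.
Power ≈ 0.78; the study is underpowered (power < 0.80)

Power calculation (one-sample t-test, normal approximation):
z_β = d · √n - z_{α/2}
z_β = 0.2 · √148 - 1.645
z_β = 0.2 · 12.166 - 1.645
z_β = 0.788

Power = Φ(z_β) = Φ(0.788) ≈ 0.785

Effect size d = 0.2 is small by Cohen's convention (0.2/0.5/0.8).

Threshold: power ≥ 0.80 is conventionally adequate.
Power ≈ 0.78 → the study is underpowered (power < 0.80).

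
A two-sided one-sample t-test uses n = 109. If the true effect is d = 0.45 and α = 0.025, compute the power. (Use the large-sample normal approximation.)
Power ≈ 0.99

Power calculation (one-sample t-test, normal approximation):
z_β = d · √n - z_{α/2}
z_β = 0.45 · √109 - 2.241
z_β = 0.45 · 10.440 - 2.241
z_β = 2.457

Power = Φ(z_β) = Φ(2.457) ≈ 0.993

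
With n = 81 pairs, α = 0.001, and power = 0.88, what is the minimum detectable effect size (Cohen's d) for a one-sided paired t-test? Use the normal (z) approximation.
d ≈ 0.47

Minimum detectable effect (paired t-test, normal approximation):
d = (z_α + z_β) / √n
d = (3.090 + 1.175) / √81
d = 4.265 / 9.000
d ≈ 0.47

By Cohen's convention (0.2 small / 0.5 medium / 0.8 large): small effect.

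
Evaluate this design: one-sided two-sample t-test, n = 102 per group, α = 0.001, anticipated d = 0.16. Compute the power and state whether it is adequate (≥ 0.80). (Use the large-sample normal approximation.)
Power ≈ 0.03; the study is underpowered (power < 0.80)

Power calculation (two-sample t-test, normal approximation):
z_β = d · √(n/2) - z_α
z_β = 0.16 · √(102/2) - 3.090
z_β = 0.16 · 7.141 - 3.090
z_β = -1.948

Power = Φ(z_β) = Φ(-1.948) ≈ 0.026

Effect size d = 0.16 is very small by Cohen's convention (0.2/0.5/0.8).

Threshold: power ≥ 0.80 is conventionally adequate.
Power ≈ 0.03 → the study is underpowered (power < 0.80).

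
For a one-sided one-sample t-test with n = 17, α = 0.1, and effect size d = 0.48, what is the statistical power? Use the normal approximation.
Power ≈ 0.76

Power calculation (one-sample t-test, normal approximation):
z_β = d · √n - z_α
z_β = 0.48 · √17 - 1.282
z_β = 0.48 · 4.123 - 1.282
z_β = 0.698

Power = Φ(z_β) = Φ(0.698) ≈ 0.757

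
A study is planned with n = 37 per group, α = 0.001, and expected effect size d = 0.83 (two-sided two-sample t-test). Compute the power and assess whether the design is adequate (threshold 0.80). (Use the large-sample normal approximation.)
Power ≈ 0.61; the study is underpowered (power < 0.80)

Power calculation (two-sample t-test, normal approximation):
z_β = d · √(n/2) - z_{α/2}
z_β = 0.83 · √(37/2) - 3.291
z_β = 0.83 · 4.301 - 3.291
z_β = 0.279

Power = Φ(z_β) = Φ(0.279) ≈ 0.610

Effect size d = 0.83 is large by Cohen's convention (0.2/0.5/0.8).

Threshold: power ≥ 0.80 is conventionally adequate.
Power ≈ 0.61 → the study is underpowered (power < 0.80).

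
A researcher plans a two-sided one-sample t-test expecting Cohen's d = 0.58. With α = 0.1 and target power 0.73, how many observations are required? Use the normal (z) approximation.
n = 16

Sample size formula (one-sample t-test, normal approximation):
n = ((z_{α/2} + z_β) / d)²

z_{α/2} = 1.645 (for α = 0.1, two-sided)
z_β = 0.613 (for power = 0.73)
d = 0.58

n = ((1.645 + 0.613) / 0.58)²
n = (3.893)²
n ≈ 15.16
Round up to the next whole number: n = 16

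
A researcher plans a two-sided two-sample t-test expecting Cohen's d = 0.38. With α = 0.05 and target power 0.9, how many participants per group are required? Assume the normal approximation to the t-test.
n = 146 per group

Sample size formula (two-sample t-test, normal approximation):
n = 2 · ((z_{α/2} + z_β) / d)²

z_{α/2} = 1.960 (for α = 0.05, two-sided)
z_β = 1.282 (for power = 0.9)
d = 0.38

n = 2 · ((1.960 + 1.282) / 0.38)²
n = 2 · (8.532)²
n ≈ 145.59
Round up to the next whole number: n = 146 per group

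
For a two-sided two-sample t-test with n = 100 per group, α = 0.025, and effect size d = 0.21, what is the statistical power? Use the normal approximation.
Power ≈ 0.22

Power calculation (two-sample t-test, normal approximation):
z_β = d · √(n/2) - z_{α/2}
z_β = 0.21 · √(100/2) - 2.241
z_β = 0.21 · 7.071 - 2.241
z_β = -0.756

Power = Φ(z_β) = Φ(-0.756) ≈ 0.225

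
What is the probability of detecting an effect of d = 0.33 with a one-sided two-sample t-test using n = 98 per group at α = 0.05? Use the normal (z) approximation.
Power ≈ 0.75

Power calculation (two-sample t-test, normal approximation):
z_β = d · √(n/2) - z_α
z_β = 0.33 · √(98/2) - 1.645
z_β = 0.33 · 7.000 - 1.645
z_β = 0.665

Power = Φ(z_β) = Φ(0.665) ≈ 0.747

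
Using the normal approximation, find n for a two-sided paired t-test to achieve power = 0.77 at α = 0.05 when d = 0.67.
n = 17 pairs

Sample size formula (paired t-test, normal approximation):
n = ((z_{α/2} + z_β) / d)²

z_{α/2} = 1.960 (for α = 0.05, two-sided)
z_β = 0.739 (for power = 0.77)
d = 0.67

n = ((1.960 + 0.739) / 0.67)²
n = (4.028)²
n ≈ 16.22
Round up to the next whole number: n = 17 pairs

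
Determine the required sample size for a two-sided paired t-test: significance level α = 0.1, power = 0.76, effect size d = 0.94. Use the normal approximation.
n = 7 pairs

Sample size formula (paired t-test, normal approximation):
n = ((z_{α/2} + z_β) / d)²

z_{α/2} = 1.645 (for α = 0.1, two-sided)
z_β = 0.706 (for power = 0.76)
d = 0.94

n = ((1.645 + 0.706) / 0.94)²
n = (2.501)²
n ≈ 6.26
Round up to the next whole number: n = 7 pairs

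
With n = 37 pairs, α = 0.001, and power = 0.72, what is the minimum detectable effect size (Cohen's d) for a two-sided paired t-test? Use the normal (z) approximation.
d ≈ 0.64

Minimum detectable effect (paired t-test, normal approximation):
d = (z_{α/2} + z_β) / √n
d = (3.291 + 0.583) / √37
d = 3.873 / 6.083
d ≈ 0.64

By Cohen's convention (0.2 small / 0.5 medium / 0.8 large): medium effect.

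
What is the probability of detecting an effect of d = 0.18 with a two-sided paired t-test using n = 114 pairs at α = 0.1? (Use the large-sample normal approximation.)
Power ≈ 0.61

Power calculation (paired t-test, normal approximation):
z_β = d · √n - z_{α/2}
z_β = 0.18 · √114 - 1.645
z_β = 0.18 · 10.677 - 1.645
z_β = 0.277

Power = Φ(z_β) = Φ(0.277) ≈ 0.609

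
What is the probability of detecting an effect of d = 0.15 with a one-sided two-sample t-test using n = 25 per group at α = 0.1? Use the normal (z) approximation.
Power ≈ 0.23

Power calculation (two-sample t-test, normal approximation):
z_β = d · √(n/2) - z_α
z_β = 0.15 · √(25/2) - 1.282
z_β = 0.15 · 3.536 - 1.282
z_β = -0.751

Power = Φ(z_β) = Φ(-0.751) ≈ 0.226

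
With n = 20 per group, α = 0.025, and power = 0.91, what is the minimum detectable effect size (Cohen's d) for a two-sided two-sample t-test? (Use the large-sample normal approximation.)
d ≈ 1.13

Minimum detectable effect (two-sample t-test, normal approximation):
d = (z_{α/2} + z_β) / √(n/2)
d = (2.241 + 1.341) / √(20/2)
d = 3.582 / 3.162
d ≈ 1.13

By Cohen's convention (0.2 small / 0.5 medium / 0.8 large): large effect.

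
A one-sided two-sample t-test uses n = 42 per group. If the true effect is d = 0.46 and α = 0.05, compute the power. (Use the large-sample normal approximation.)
Power ≈ 0.68

Power calculation (two-sample t-test, normal approximation):
z_β = d · √(n/2) - z_α
z_β = 0.46 · √(42/2) - 1.645
z_β = 0.46 · 4.583 - 1.645
z_β = 0.463

Power = Φ(z_β) = Φ(0.463) ≈ 0.678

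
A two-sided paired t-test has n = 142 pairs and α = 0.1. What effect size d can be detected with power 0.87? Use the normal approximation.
d ≈ 0.23

Minimum detectable effect (paired t-test, normal approximation):
d = (z_{α/2} + z_β) / √n
d = (1.645 + 1.126) / √142
d = 2.771 / 11.916
d ≈ 0.23

By Cohen's convention (0.2 small / 0.5 medium / 0.8 large): small effect.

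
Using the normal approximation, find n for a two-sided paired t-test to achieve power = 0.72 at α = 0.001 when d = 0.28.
n = 192 pairs

Sample size formula (paired t-test, normal approximation):
n = ((z_{α/2} + z_β) / d)²

z_{α/2} = 3.291 (for α = 0.001, two-sided)
z_β = 0.583 (for power = 0.72)
d = 0.28

n = ((3.291 + 0.583) / 0.28)²
n = (13.836)²
n ≈ 191.43
Round up to the next whole number: n = 192 pairs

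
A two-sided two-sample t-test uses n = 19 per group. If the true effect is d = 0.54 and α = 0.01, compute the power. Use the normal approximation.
Power ≈ 0.18

Power calculation (two-sample t-test, normal approximation):
z_β = d · √(n/2) - z_{α/2}
z_β = 0.54 · √(19/2) - 2.576
z_β = 0.54 · 3.082 - 2.576
z_β = -0.911

Power = Φ(z_β) = Φ(-0.911) ≈ 0.181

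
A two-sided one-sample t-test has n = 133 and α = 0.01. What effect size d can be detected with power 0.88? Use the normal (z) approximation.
d ≈ 0.33

Minimum detectable effect (one-sample t-test, normal approximation):
d = (z_{α/2} + z_β) / √n
d = (2.576 + 1.175) / √133
d = 3.751 / 11.533
d ≈ 0.33

By Cohen's convention (0.2 small / 0.5 medium / 0.8 large): small effect.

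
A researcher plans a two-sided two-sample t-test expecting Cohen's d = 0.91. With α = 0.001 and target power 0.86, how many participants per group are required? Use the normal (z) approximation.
n = 47 per group

Sample size formula (two-sample t-test, normal approximation):
n = 2 · ((z_{α/2} + z_β) / d)²

z_{α/2} = 3.291 (for α = 0.001, two-sided)
z_β = 1.080 (for power = 0.86)
d = 0.91

n = 2 · ((3.291 + 1.080) / 0.91)²
n = 2 · (4.803)²
n ≈ 46.14
Round up to the next whole number: n = 47 per group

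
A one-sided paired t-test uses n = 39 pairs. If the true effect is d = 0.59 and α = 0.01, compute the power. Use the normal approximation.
Power ≈ 0.91

Power calculation (paired t-test, normal approximation):
z_β = d · √n - z_α
z_β = 0.59 · √39 - 2.326
z_β = 0.59 · 6.245 - 2.326
z_β = 1.358

Power = Φ(z_β) = Φ(1.358) ≈ 0.913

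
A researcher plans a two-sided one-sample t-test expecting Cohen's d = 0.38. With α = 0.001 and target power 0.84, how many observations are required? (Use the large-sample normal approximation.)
n = 128

Sample size formula (one-sample t-test, normal approximation):
n = ((z_{α/2} + z_β) / d)²

z_{α/2} = 3.291 (for α = 0.001, two-sided)
z_β = 0.994 (for power = 0.84)
d = 0.38

n = ((3.291 + 0.994) / 0.38)²
n = (11.276)²
n ≈ 127.15
Round up to the next whole number: n = 128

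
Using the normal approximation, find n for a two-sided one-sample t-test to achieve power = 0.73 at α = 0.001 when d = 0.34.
n = 132

Sample size formula (one-sample t-test, normal approximation):
n = ((z_{α/2} + z_β) / d)²

z_{α/2} = 3.291 (for α = 0.001, two-sided)
z_β = 0.613 (for power = 0.73)
d = 0.34

n = ((3.291 + 0.613) / 0.34)²
n = (11.482)²
n ≈ 131.84
Round up to the next whole number: n = 132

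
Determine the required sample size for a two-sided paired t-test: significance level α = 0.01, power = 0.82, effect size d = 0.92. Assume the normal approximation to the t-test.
n = 15 pairs

Sample size formula (paired t-test, normal approximation):
n = ((z_{α/2} + z_β) / d)²

z_{α/2} = 2.576 (for α = 0.01, two-sided)
z_β = 0.915 (for power = 0.82)
d = 0.92

n = ((2.576 + 0.915) / 0.92)²
n = (3.795)²
n ≈ 14.40
Round up to the next whole number: n = 15 pairs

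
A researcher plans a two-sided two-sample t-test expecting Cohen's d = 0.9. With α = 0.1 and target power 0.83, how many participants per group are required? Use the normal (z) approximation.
n = 17 per group

Sample size formula (two-sample t-test, normal approximation):
n = 2 · ((z_{α/2} + z_β) / d)²

z_{α/2} = 1.645 (for α = 0.1, two-sided)
z_β = 0.954 (for power = 0.83)
d = 0.9

n = 2 · ((1.645 + 0.954) / 0.9)²
n = 2 · (2.888)²
n ≈ 16.68
Round up to the next whole number: n = 17 per group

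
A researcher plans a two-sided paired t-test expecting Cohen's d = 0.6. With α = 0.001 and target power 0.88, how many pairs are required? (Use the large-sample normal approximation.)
n = 56 pairs

Sample size formula (paired t-test, normal approximation):
n = ((z_{α/2} + z_β) / d)²

z_{α/2} = 3.291 (for α = 0.001, two-sided)
z_β = 1.175 (for power = 0.88)
d = 0.6

n = ((3.291 + 1.175) / 0.6)²
n = (7.443)²
n ≈ 55.40
Round up to the next whole number: n = 56 pairs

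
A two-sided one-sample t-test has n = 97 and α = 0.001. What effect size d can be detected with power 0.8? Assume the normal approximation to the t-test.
d ≈ 0.42

Minimum detectable effect (one-sample t-test, normal approximation):
d = (z_{α/2} + z_β) / √n
d = (3.291 + 0.842) / √97
d = 4.132 / 9.849
d ≈ 0.42

By Cohen's convention (0.2 small / 0.5 medium / 0.8 large): small effect.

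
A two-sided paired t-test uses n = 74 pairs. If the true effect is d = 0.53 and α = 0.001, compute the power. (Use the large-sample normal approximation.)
Power ≈ 0.90

Power calculation (paired t-test, normal approximation):
z_β = d · √n - z_{α/2}
z_β = 0.53 · √74 - 3.291
z_β = 0.53 · 8.602 - 3.291
z_β = 1.269

Power = Φ(z_β) = Φ(1.269) ≈ 0.898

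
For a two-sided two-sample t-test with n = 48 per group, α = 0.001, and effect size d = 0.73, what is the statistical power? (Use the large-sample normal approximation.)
Power ≈ 0.61

Power calculation (two-sample t-test, normal approximation):
z_β = d · √(n/2) - z_{α/2}
z_β = 0.73 · √(48/2) - 3.291
z_β = 0.73 · 4.899 - 3.291
z_β = 0.286

Power = Φ(z_β) = Φ(0.286) ≈ 0.612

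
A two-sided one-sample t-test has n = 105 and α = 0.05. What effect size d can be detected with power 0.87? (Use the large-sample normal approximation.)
d ≈ 0.30

Minimum detectable effect (one-sample t-test, normal approximation):
d = (z_{α/2} + z_β) / √n
d = (1.960 + 1.126) / √105
d = 3.086 / 10.247
d ≈ 0.30

By Cohen's convention (0.2 small / 0.5 medium / 0.8 large): small effect.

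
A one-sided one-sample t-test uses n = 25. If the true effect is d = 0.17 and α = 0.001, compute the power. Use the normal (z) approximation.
Power ≈ 0.01

Power calculation (one-sample t-test, normal approximation):
z_β = d · √n - z_α
z_β = 0.17 · √25 - 3.090
z_β = 0.17 · 5.000 - 3.090
z_β = -2.240

Power = Φ(z_β) = Φ(-2.240) ≈ 0.013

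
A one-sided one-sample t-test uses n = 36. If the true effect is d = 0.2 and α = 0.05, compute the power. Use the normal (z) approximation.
Power ≈ 0.33

Power calculation (one-sample t-test, normal approximation):
z_β = d · √n - z_α
z_β = 0.2 · √36 - 1.645
z_β = 0.2 · 6.000 - 1.645
z_β = -0.445

Power = Φ(z_β) = Φ(-0.445) ≈ 0.328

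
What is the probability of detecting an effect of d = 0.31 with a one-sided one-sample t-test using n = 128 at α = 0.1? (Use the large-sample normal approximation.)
Power ≈ 0.99

Power calculation (one-sample t-test, normal approximation):
z_β = d · √n - z_α
z_β = 0.31 · √128 - 1.282
z_β = 0.31 · 11.314 - 1.282
z_β = 2.226

Power = Φ(z_β) = Φ(2.226) ≈ 0.987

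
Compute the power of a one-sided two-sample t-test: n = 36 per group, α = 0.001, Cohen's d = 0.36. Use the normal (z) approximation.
Power ≈ 0.06

Power calculation (two-sample t-test, normal approximation):
z_β = d · √(n/2) - z_α
z_β = 0.36 · √(36/2) - 3.090
z_β = 0.36 · 4.243 - 3.090
z_β = -1.563

Power = Φ(z_β) = Φ(-1.563) ≈ 0.059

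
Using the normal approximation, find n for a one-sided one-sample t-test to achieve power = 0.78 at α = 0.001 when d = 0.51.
n = 58

Sample size formula (one-sample t-test, normal approximation):
n = ((z_α + z_β) / d)²

z_α = 3.090 (for α = 0.001, one-sided)
z_β = 0.772 (for power = 0.78)
d = 0.51

n = ((3.090 + 0.772) / 0.51)²
n = (7.573)²
n ≈ 57.35
Round up to the next whole number: n = 58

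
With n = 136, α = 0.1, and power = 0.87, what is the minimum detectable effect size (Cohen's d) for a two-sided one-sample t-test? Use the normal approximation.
d ≈ 0.24

Minimum detectable effect (one-sample t-test, normal approximation):
d = (z_{α/2} + z_β) / √n
d = (1.645 + 1.126) / √136
d = 2.771 / 11.662
d ≈ 0.24

By Cohen's convention (0.2 small / 0.5 medium / 0.8 large): small effect.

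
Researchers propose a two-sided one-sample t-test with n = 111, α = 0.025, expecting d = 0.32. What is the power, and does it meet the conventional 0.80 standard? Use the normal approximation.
Power ≈ 0.87; the study is adequately powered (power ≥ 0.80)

Power calculation (one-sample t-test, normal approximation):
z_β = d · √n - z_{α/2}
z_β = 0.32 · √111 - 2.241
z_β = 0.32 · 10.536 - 2.241
z_β = 1.130

Power = Φ(z_β) = Φ(1.130) ≈ 0.871

Effect size d = 0.32 is small by Cohen's convention (0.2/0.5/0.8).

Threshold: power ≥ 0.80 is conventionally adequate.
Power ≈ 0.87 → the study is adequately powered (power ≥ 0.80).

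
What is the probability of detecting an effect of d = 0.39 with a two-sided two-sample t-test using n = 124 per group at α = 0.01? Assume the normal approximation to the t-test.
Power ≈ 0.69

Power calculation (two-sample t-test, normal approximation):
z_β = d · √(n/2) - z_{α/2}
z_β = 0.39 · √(124/2) - 2.576
z_β = 0.39 · 7.874 - 2.576
z_β = 0.495

Power = Φ(z_β) = Φ(0.495) ≈ 0.690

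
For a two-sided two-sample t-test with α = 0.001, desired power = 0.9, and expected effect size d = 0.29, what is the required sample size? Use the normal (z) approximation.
n = 498 per group

Sample size formula (two-sample t-test, normal approximation):
n = 2 · ((z_{α/2} + z_β) / d)²

z_{α/2} = 3.291 (for α = 0.001, two-sided)
z_β = 1.282 (for power = 0.9)
d = 0.29

n = 2 · ((3.291 + 1.282) / 0.29)²
n = 2 · (15.769)²
n ≈ 497.32
Round up to the next whole number: n = 498 per group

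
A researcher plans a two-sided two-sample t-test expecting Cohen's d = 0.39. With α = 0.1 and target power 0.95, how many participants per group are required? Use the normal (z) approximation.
n = 143 per group

Sample size formula (two-sample t-test, normal approximation):
n = 2 · ((z_{α/2} + z_β) / d)²

z_{α/2} = 1.645 (for α = 0.1, two-sided)
z_β = 1.645 (for power = 0.95)
d = 0.39

n = 2 · ((1.645 + 1.645) / 0.39)²
n = 2 · (8.436)²
n ≈ 142.33
Round up to the next whole number: n = 143 per group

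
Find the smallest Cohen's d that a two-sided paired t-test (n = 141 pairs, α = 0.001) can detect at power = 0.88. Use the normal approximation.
d ≈ 0.38

Minimum detectable effect (paired t-test, normal approximation):
d = (z_{α/2} + z_β) / √n
d = (3.291 + 1.175) / √141
d = 4.466 / 11.874
d ≈ 0.38

By Cohen's convention (0.2 small / 0.5 medium / 0.8 large): small effect.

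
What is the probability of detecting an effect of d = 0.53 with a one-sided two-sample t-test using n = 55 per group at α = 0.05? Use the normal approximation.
Power ≈ 0.87

Power calculation (two-sample t-test, normal approximation):
z_β = d · √(n/2) - z_α
z_β = 0.53 · √(55/2) - 1.645
z_β = 0.53 · 5.244 - 1.645
z_β = 1.134

Power = Φ(z_β) = Φ(1.134) ≈ 0.872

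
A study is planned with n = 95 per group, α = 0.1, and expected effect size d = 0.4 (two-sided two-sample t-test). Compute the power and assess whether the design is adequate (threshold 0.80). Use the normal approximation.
Power ≈ 0.87; the study is adequately powered (power ≥ 0.80)

Power calculation (two-sample t-test, normal approximation):
z_β = d · √(n/2) - z_{α/2}
z_β = 0.4 · √(95/2) - 1.645
z_β = 0.4 · 6.892 - 1.645
z_β = 1.112

Power = Φ(z_β) = Φ(1.112) ≈ 0.867

Effect size d = 0.4 is small by Cohen's convention (0.2/0.5/0.8).

Threshold: power ≥ 0.80 is conventionally adequate.
Power ≈ 0.87 → the study is adequately powered (power ≥ 0.80).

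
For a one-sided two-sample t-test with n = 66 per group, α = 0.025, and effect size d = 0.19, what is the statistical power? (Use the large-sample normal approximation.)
Power ≈ 0.19

Power calculation (two-sample t-test, normal approximation):
z_β = d · √(n/2) - z_α
z_β = 0.19 · √(66/2) - 1.960
z_β = 0.19 · 5.745 - 1.960
z_β = -0.868

Power = Φ(z_β) = Φ(-0.868) ≈ 0.193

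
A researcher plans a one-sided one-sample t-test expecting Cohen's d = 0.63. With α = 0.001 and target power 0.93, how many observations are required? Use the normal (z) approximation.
n = 53

Sample size formula (one-sample t-test, normal approximation):
n = ((z_α + z_β) / d)²

z_α = 3.090 (for α = 0.001, one-sided)
z_β = 1.476 (for power = 0.93)
d = 0.63

n = ((3.090 + 1.476) / 0.63)²
n = (7.248)²
n ≈ 52.53
Round up to the next whole number: n = 53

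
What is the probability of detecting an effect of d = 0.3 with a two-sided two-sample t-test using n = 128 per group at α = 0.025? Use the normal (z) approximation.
Power ≈ 0.56

Power calculation (two-sample t-test, normal approximation):
z_β = d · √(n/2) - z_{α/2}
z_β = 0.3 · √(128/2) - 2.241
z_β = 0.3 · 8.000 - 2.241
z_β = 0.159

Power = Φ(z_β) = Φ(0.159) ≈ 0.563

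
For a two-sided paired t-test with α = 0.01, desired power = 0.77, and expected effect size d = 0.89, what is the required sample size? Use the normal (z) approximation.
n = 14 pairs

Sample size formula (paired t-test, normal approximation):
n = ((z_{α/2} + z_β) / d)²

z_{α/2} = 2.576 (for α = 0.01, two-sided)
z_β = 0.739 (for power = 0.77)
d = 0.89

n = ((2.576 + 0.739) / 0.89)²
n = (3.725)²
n ≈ 13.88
Round up to the next whole number: n = 14 pairs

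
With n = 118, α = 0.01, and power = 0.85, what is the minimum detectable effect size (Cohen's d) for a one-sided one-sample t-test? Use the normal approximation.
d ≈ 0.31

Minimum detectable effect (one-sample t-test, normal approximation):
d = (z_α + z_β) / √n
d = (2.326 + 1.036) / √118
d = 3.363 / 10.863
d ≈ 0.31

By Cohen's convention (0.2 small / 0.5 medium / 0.8 large): small effect.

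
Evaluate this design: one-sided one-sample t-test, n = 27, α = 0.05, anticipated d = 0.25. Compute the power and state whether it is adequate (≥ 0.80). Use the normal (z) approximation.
Power ≈ 0.36; the study is underpowered (power < 0.80)

Power calculation (one-sample t-test, normal approximation):
z_β = d · √n - z_α
z_β = 0.25 · √27 - 1.645
z_β = 0.25 · 5.196 - 1.645
z_β = -0.346

Power = Φ(z_β) = Φ(-0.346) ≈ 0.365

Effect size d = 0.25 is small by Cohen's convention (0.2/0.5/0.8).

Threshold: power ≥ 0.80 is conventionally adequate.
Power ≈ 0.36 → the study is underpowered (power < 0.80).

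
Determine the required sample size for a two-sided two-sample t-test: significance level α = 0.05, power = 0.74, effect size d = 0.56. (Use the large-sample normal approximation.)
n = 44 per group

Sample size formula (two-sample t-test, normal approximation):
n = 2 · ((z_{α/2} + z_β) / d)²

z_{α/2} = 1.960 (for α = 0.05, two-sided)
z_β = 0.643 (for power = 0.74)
d = 0.56

n = 2 · ((1.960 + 0.643) / 0.56)²
n = 2 · (4.648)²
n ≈ 43.21
Round up to the next whole number: n = 44 per group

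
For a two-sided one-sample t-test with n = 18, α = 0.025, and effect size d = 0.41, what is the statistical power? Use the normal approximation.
Power ≈ 0.31

Power calculation (one-sample t-test, normal approximation):
z_β = d · √n - z_{α/2}
z_β = 0.41 · √18 - 2.241
z_β = 0.41 · 4.243 - 2.241
z_β = -0.502

Power = Φ(z_β) = Φ(-0.502) ≈ 0.308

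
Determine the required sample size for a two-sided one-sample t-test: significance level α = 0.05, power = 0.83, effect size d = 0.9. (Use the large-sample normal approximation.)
n = 11

Sample size formula (one-sample t-test, normal approximation):
n = ((z_{α/2} + z_β) / d)²

z_{α/2} = 1.960 (for α = 0.05, two-sided)
z_β = 0.954 (for power = 0.83)
d = 0.9

n = ((1.960 + 0.954) / 0.9)²
n = (3.238)²
n ≈ 10.48
Round up to the next whole number: n = 11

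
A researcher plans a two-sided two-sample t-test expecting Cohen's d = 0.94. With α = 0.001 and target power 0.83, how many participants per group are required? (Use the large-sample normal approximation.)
n = 41 per group

Sample size formula (two-sample t-test, normal approximation):
n = 2 · ((z_{α/2} + z_β) / d)²

z_{α/2} = 3.291 (for α = 0.001, two-sided)
z_β = 0.954 (for power = 0.83)
d = 0.94

n = 2 · ((3.291 + 0.954) / 0.94)²
n = 2 · (4.516)²
n ≈ 40.79
Round up to the next whole number: n = 41 per group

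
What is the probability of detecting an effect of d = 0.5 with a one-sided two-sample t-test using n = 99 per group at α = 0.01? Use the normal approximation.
Power ≈ 0.88

Power calculation (two-sample t-test, normal approximation):
z_β = d · √(n/2) - z_α
z_β = 0.5 · √(99/2) - 2.326
z_β = 0.5 · 7.036 - 2.326
z_β = 1.191

Power = Φ(z_β) = Φ(1.191) ≈ 0.883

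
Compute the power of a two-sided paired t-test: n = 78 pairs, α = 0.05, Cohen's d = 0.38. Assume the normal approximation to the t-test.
Power ≈ 0.92

Power calculation (paired t-test, normal approximation):
z_β = d · √n - z_{α/2}
z_β = 0.38 · √78 - 1.960
z_β = 0.38 · 8.832 - 1.960
z_β = 1.396

Power = Φ(z_β) = Φ(1.396) ≈ 0.919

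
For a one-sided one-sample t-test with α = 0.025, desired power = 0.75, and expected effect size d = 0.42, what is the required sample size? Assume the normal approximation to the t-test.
n = 40

Sample size formula (one-sample t-test, normal approximation):
n = ((z_α + z_β) / d)²

z_α = 1.960 (for α = 0.025, one-sided)
z_β = 0.674 (for power = 0.75)
d = 0.42

n = ((1.960 + 0.674) / 0.42)²
n = (6.271)²
n ≈ 39.33
Round up to the next whole number: n = 40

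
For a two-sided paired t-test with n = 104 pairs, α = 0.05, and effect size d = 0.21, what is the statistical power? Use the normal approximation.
Power ≈ 0.57

Power calculation (paired t-test, normal approximation):
z_β = d · √n - z_{α/2}
z_β = 0.21 · √104 - 1.960
z_β = 0.21 · 10.198 - 1.960
z_β = 0.182

Power = Φ(z_β) = Φ(0.182) ≈ 0.572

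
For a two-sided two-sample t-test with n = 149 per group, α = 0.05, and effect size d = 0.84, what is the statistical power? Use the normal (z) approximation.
Power ≈ 1.00

Power calculation (two-sample t-test, normal approximation):
z_β = d · √(n/2) - z_{α/2}
z_β = 0.84 · √(149/2) - 1.960
z_β = 0.84 · 8.631 - 1.960
z_β = 5.290

Power = Φ(z_β) = Φ(5.290) ≈ 1.000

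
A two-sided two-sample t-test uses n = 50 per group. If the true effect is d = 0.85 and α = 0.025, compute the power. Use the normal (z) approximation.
Power ≈ 0.98

Power calculation (two-sample t-test, normal approximation):
z_β = d · √(n/2) - z_{α/2}
z_β = 0.85 · √(50/2) - 2.241
z_β = 0.85 · 5.000 - 2.241
z_β = 2.009

Power = Φ(z_β) = Φ(2.009) ≈ 0.978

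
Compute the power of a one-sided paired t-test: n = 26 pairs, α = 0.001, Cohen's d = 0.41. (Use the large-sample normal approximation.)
Power ≈ 0.16

Power calculation (paired t-test, normal approximation):
z_β = d · √n - z_α
z_β = 0.41 · √26 - 3.090
z_β = 0.41 · 5.099 - 3.090
z_β = -1.000

Power = Φ(z_β) = Φ(-1.000) ≈ 0.159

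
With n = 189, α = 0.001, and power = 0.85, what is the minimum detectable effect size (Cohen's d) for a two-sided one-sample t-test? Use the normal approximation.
d ≈ 0.31

Minimum detectable effect (one-sample t-test, normal approximation):
d = (z_{α/2} + z_β) / √n
d = (3.291 + 1.036) / √189
d = 4.327 / 13.748
d ≈ 0.31

By Cohen's convention (0.2 small / 0.5 medium / 0.8 large): small effect.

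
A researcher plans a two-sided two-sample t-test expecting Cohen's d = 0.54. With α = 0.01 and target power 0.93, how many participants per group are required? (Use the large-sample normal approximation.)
n = 113 per group

Sample size formula (two-sample t-test, normal approximation):
n = 2 · ((z_{α/2} + z_β) / d)²

z_{α/2} = 2.576 (for α = 0.01, two-sided)
z_β = 1.476 (for power = 0.93)
d = 0.54

n = 2 · ((2.576 + 1.476) / 0.54)²
n = 2 · (7.504)²
n ≈ 112.62
Round up to the next whole number: n = 113 per group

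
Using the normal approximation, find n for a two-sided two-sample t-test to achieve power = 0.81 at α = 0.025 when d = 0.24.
n = 338 per group

Sample size formula (two-sample t-test, normal approximation):
n = 2 · ((z_{α/2} + z_β) / d)²

z_{α/2} = 2.241 (for α = 0.025, two-sided)
z_β = 0.878 (for power = 0.81)
d = 0.24

n = 2 · ((2.241 + 0.878) / 0.24)²
n = 2 · (12.996)²
n ≈ 337.79
Round up to the next whole number: n = 338 per group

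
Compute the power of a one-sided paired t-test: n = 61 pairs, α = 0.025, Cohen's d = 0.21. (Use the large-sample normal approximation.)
Power ≈ 0.37

Power calculation (paired t-test, normal approximation):
z_β = d · √n - z_α
z_β = 0.21 · √61 - 1.960
z_β = 0.21 · 7.810 - 1.960
z_β = -0.320

Power = Φ(z_β) = Φ(-0.320) ≈ 0.375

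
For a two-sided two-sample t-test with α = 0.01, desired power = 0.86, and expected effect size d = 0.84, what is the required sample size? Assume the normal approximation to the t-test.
n = 38 per group

Sample size formula (two-sample t-test, normal approximation):
n = 2 · ((z_{α/2} + z_β) / d)²

z_{α/2} = 2.576 (for α = 0.01, two-sided)
z_β = 1.080 (for power = 0.86)
d = 0.84

n = 2 · ((2.576 + 1.080) / 0.84)²
n = 2 · (4.352)²
n ≈ 37.88
Round up to the next whole number: n = 38 per group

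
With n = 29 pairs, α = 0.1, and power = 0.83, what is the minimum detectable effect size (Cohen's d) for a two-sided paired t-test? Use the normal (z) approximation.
d ≈ 0.48

Minimum detectable effect (paired t-test, normal approximation):
d = (z_{α/2} + z_β) / √n
d = (1.645 + 0.954) / √29
d = 2.599 / 5.385
d ≈ 0.48

By Cohen's convention (0.2 small / 0.5 medium / 0.8 large): small effect.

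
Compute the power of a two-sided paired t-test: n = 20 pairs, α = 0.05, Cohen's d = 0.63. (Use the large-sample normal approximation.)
Power ≈ 0.80

Power calculation (paired t-test, normal approximation):
z_β = d · √n - z_{α/2}
z_β = 0.63 · √20 - 1.960
z_β = 0.63 · 4.472 - 1.960
z_β = 0.857

Power = Φ(z_β) = Φ(0.857) ≈ 0.804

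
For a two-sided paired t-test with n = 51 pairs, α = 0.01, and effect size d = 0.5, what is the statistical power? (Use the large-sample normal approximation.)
Power ≈ 0.84

Power calculation (paired t-test, normal approximation):
z_β = d · √n - z_{α/2}
z_β = 0.5 · √51 - 2.576
z_β = 0.5 · 7.141 - 2.576
z_β = 0.995

Power = Φ(z_β) = Φ(0.995) ≈ 0.840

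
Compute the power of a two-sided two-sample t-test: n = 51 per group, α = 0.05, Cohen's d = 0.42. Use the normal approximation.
Power ≈ 0.56

Power calculation (two-sample t-test, normal approximation):
z_β = d · √(n/2) - z_{α/2}
z_β = 0.42 · √(51/2) - 1.960
z_β = 0.42 · 5.050 - 1.960
z_β = 0.161

Power = Φ(z_β) = Φ(0.161) ≈ 0.564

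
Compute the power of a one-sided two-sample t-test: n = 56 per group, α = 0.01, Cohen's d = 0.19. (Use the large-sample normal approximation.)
Power ≈ 0.09

Power calculation (two-sample t-test, normal approximation):
z_β = d · √(n/2) - z_α
z_β = 0.19 · √(56/2) - 2.326
z_β = 0.19 · 5.292 - 2.326
z_β = -1.321

Power = Φ(z_β) = Φ(-1.321) ≈ 0.093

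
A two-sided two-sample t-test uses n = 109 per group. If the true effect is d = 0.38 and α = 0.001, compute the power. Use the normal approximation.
Power ≈ 0.31

Power calculation (two-sample t-test, normal approximation):
z_β = d · √(n/2) - z_{α/2}
z_β = 0.38 · √(109/2) - 3.291
z_β = 0.38 · 7.382 - 3.291
z_β = -0.485

Power = Φ(z_β) = Φ(-0.485) ≈ 0.314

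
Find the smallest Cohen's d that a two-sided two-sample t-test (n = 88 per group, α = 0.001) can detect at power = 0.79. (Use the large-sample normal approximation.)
d ≈ 0.62

Minimum detectable effect (two-sample t-test, normal approximation):
d = (z_{α/2} + z_β) / √(n/2)
d = (3.291 + 0.806) / √(88/2)
d = 4.097 / 6.633
d ≈ 0.62

By Cohen's convention (0.2 small / 0.5 medium / 0.8 large): medium effect.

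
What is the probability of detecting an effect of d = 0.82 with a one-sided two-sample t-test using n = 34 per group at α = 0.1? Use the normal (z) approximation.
Power ≈ 0.98

Power calculation (two-sample t-test, normal approximation):
z_β = d · √(n/2) - z_α
z_β = 0.82 · √(34/2) - 1.282
z_β = 0.82 · 4.123 - 1.282
z_β = 2.099

Power = Φ(z_β) = Φ(2.099) ≈ 0.982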